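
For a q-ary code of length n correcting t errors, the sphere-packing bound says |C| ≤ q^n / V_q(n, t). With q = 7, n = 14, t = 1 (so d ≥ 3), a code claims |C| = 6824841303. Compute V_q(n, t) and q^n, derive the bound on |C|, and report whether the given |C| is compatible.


V_q(n, t) = 85, q^n = 678223072849, Hamming bound = 7979094974, |C| = 6824841303 ≤ bound (satisfied).

Step 1: Compute V_q(n, t) = Σ_{j=0}^1 C(n, j) (q−1)^j.
  j = 0: C(14,0)·(6)^0 = 1·1 = 1.
  j = 1: C(14,1)·(6)^1 = 14·6 = 84.
  V_q(n, t) = 1 + 84 = 85.
Step 2: q^n = 7^14 = 678223072849.
Step 3: Hamming bound ⌊q^n / V_q(n,t)⌋ = ⌊678223072849/85⌋ = 7979094974.
Step 4: Compare |C| = 6824841303 to 7979094974: satisfied.
The claimed |C| lies below the Hamming bound.


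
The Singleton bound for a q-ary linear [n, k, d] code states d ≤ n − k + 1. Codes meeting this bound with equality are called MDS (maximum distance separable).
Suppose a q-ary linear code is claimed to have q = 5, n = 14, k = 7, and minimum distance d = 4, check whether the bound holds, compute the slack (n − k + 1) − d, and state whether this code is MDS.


Singleton RHS = n − k + 1 = 8, slack = 4, bound satisfied, not MDS.

Singleton bound: d ≤ n − k + 1.
Here n = 14, k = 7, so n − k + 1 = 8.
Given d = 4, check d ≤ 8: YES.
Slack = (n − k + 1) − d = 4.
The code is NOT MDS (slack = 4 > 0).
Description: the claimed parameters are [14, 7, 4]_5; such a code would be non-MDS.


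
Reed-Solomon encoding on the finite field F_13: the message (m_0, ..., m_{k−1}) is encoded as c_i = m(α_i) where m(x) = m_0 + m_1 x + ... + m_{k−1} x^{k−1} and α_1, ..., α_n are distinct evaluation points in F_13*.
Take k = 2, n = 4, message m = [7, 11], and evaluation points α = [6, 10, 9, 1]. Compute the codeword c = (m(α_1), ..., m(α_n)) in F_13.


c = [8, 0, 2, 5]

Message polynomial: m(x) = 7 + 11·x (mod 13).
For each evaluation point α_i, compute m(α_i) mod 13:
  α_1 = 6: Horner steps 11 → 8, so m(6) = 8.
  α_2 = 10: Horner steps 11 → 0, so m(10) = 0.
  α_3 = 9: Horner steps 11 → 2, so m(9) = 2.
  α_4 = 1: Horner steps 11 → 5, so m(1) = 5.
Codeword c = [8, 0, 2, 5] ∈ F_13^4.


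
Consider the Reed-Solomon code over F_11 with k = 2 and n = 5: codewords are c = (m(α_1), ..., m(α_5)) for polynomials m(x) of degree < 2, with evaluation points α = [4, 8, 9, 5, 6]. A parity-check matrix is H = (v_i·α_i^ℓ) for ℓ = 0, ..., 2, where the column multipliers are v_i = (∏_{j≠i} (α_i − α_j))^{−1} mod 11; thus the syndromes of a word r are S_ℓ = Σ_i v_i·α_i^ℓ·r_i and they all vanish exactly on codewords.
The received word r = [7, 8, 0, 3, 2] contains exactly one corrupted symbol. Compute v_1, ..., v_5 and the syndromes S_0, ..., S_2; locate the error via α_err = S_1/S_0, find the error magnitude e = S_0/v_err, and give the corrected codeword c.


S = (7, 2, 10), error at position 4, error magnitude e = 4, c = [7, 8, 0, 10, 2].

Step 1: column multipliers v_i = (∏_{j≠i}(α_i − α_j))^{−1} mod 11.
  i = 1 (α = 4): (4−8)(4−9)(4−5)(4−6) = (−4)·(−5)·(−1)·(−2) = 40 ≡ 7, so v_1 = 7^{−1} = 8 (mod 11).
  i = 2 (α = 8): (8−4)(8−9)(8−5)(8−6) = 4·(−1)·3·2 = −24 ≡ 9, so v_2 = 9^{−1} = 5 (mod 11).
  i = 3 (α = 9): (9−4)(9−8)(9−5)(9−6) = 5·1·4·3 = 60 ≡ 5, so v_3 = 5^{−1} = 9 (mod 11).
  i = 4 (α = 5): (5−4)(5−8)(5−9)(5−6) = 1·(−3)·(−4)·(−1) = −12 ≡ 10, so v_4 = 10^{−1} = 10 (mod 11).
  i = 5 (α = 6): (6−4)(6−8)(6−9)(6−5) = 2·(−2)·(−3)·1 = 12 ≡ 1, so v_5 = 1^{−1} = 1 (mod 11).
  v = [8, 5, 9, 10, 1].
Step 2: syndromes of r = [7, 8, 0, 3, 2] (all sums mod 11).
  S_0 = Σ v_i r_i = 8·7 + 5·8 + 9·0 + 10·3 + 1·2 = 128 ≡ 7.
  S_1 = Σ v_i α_i r_i = 8·4·7 + 5·8·8 + 9·9·0 + 10·5·3 + 1·6·2 = 706 ≡ 2.
  α_i^2 mod 11 = [5, 9, 4, 3, 3].
  S_2 = Σ v_i α_i^2 r_i = 8·5·7 + 5·9·8 + 9·4·0 + 10·3·3 + 1·3·2 = 736 ≡ 10.
  S = (7, 2, 10) ≠ 0, so r is not a codeword (an error is present).
Step 3: locate the error. For a single error e at position i, S_ℓ = v_i·e·α_i^ℓ, so α_err = S_1/S_0.
  S_0^{−1} = 7^{−1} = 8 (mod 11), so α_err = 2·8 = 16 ≡ 5 = α_4. Error position i = 4.
  Consistency check: S_2/S_1 = 10·6 = 60 ≡ 5 = α_err ✓ (single-error assumption holds).
Step 4: error magnitude e = S_0/v_4 = S_0·∏_{j≠4}(α_4 − α_j) = 7·10 = 70 ≡ 4 (mod 11).
Step 5: correct position 4: c_4 = r_4 − e = 3 − 4 ≡ 10 (mod 11). Hence c = [7, 8, 0, 10, 2].
  Check: interpolating c through the α_i gives m(x) = 6 + 3·x (degree < 2) with m(α_i) = c_i for every i, so c is indeed a codeword.


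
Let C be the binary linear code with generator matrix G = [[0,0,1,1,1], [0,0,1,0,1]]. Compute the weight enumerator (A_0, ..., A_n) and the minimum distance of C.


Weight distribution: A_0 = 1, A_1 = 1, A_2 = 1, A_3 = 1. Minimum distance d = 1.

Enumerate all 2^2 = 4 messages m ∈ F_2^2.
For each, compute codeword c = mG in F_2^5, then tally its weight.
  m = 00 → c = 00000, weight = 0.
  m = 10 → c = 00111, weight = 3.
  m = 01 → c = 00101, weight = 2.
  m = 11 → c = 00010, weight = 1.
Tally weights:
  weight 0: 1 codewords.
  weight 1: 1 codewords.
  weight 2: 1 codewords.
  weight 3: 1 codewords.
Minimum distance d = smallest w > 0 with A_w > 0 = 1.
Sanity: Σ A_w = 4 = 2^2 = 4 ✓.


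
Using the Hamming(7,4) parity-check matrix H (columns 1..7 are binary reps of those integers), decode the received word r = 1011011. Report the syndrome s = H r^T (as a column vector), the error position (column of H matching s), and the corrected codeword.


s = (1, 1, 1)^T, error position = 7, corrected codeword c = 1011010

Compute s = H r^T mod 2 one row at a time:
  s_1 = 1 + 0 + 1 + 1 = 3 ≡ 1 (mod 2).
  s_2 = 0 + 1 + 1 + 1 = 3 ≡ 1 (mod 2).
  s_3 = 1 + 1 + 0 + 1 = 3 ≡ 1 (mod 2).
s = (1, 1, 1)^T — this equals column 7 of H (binary 111), so error is at position 7.
Correct: flip bit 7 of r = 1011011 to get c = 1011010.


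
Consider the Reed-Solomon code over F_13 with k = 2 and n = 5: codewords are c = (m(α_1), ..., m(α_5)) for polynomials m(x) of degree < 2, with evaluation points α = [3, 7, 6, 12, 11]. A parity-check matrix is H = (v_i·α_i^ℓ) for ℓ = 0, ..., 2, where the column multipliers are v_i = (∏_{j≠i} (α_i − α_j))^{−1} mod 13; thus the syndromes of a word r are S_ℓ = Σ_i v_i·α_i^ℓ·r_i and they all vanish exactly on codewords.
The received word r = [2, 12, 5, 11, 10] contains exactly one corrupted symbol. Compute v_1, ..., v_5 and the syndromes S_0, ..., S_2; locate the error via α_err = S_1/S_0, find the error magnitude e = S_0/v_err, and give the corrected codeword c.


S = (3, 8, 4), error at position 2, error magnitude e = 6, c = [2, 6, 5, 11, 10].

Step 1: column multipliers v_i = (∏_{j≠i}(α_i − α_j))^{−1} mod 13.
  i = 1 (α = 3): (3−7)(3−6)(3−12)(3−11) = (−4)·(−3)·(−9)·(−8) = 864 ≡ 6, so v_1 = 6^{−1} = 11 (mod 13).
  i = 2 (α = 7): (7−3)(7−6)(7−12)(7−11) = 4·1·(−5)·(−4) = 80 ≡ 2, so v_2 = 2^{−1} = 7 (mod 13).
  i = 3 (α = 6): (6−3)(6−7)(6−12)(6−11) = 3·(−1)·(−6)·(−5) = −90 ≡ 1, so v_3 = 1^{−1} = 1 (mod 13).
  i = 4 (α = 12): (12−3)(12−7)(12−6)(12−11) = 9·5·6·1 = 270 ≡ 10, so v_4 = 10^{−1} = 4 (mod 13).
  i = 5 (α = 11): (11−3)(11−7)(11−6)(11−12) = 8·4·5·(−1) = −160 ≡ 9, so v_5 = 9^{−1} = 3 (mod 13).
  v = [11, 7, 1, 4, 3].
Step 2: syndromes of r = [2, 12, 5, 11, 10] (all sums mod 13).
  S_0 = Σ v_i r_i = 11·2 + 7·12 + 1·5 + 4·11 + 3·10 = 185 ≡ 3.
  S_1 = Σ v_i α_i r_i = 11·3·2 + 7·7·12 + 1·6·5 + 4·12·11 + 3·11·10 = 1542 ≡ 8.
  α_i^2 mod 13 = [9, 10, 10, 1, 4].
  S_2 = Σ v_i α_i^2 r_i = 11·9·2 + 7·10·12 + 1·10·5 + 4·1·11 + 3·4·10 = 1252 ≡ 4.
  S = (3, 8, 4) ≠ 0, so r is not a codeword (an error is present).
Step 3: locate the error. For a single error e at position i, S_ℓ = v_i·e·α_i^ℓ, so α_err = S_1/S_0.
  S_0^{−1} = 3^{−1} = 9 (mod 13), so α_err = 8·9 = 72 ≡ 7 = α_2. Error position i = 2.
  Consistency check: S_2/S_1 = 4·5 = 20 ≡ 7 = α_err ✓ (single-error assumption holds).
Step 4: error magnitude e = S_0/v_2 = S_0·∏_{j≠2}(α_2 − α_j) = 3·2 = 6 ≡ 6 (mod 13).
Step 5: correct position 2: c_2 = r_2 − e = 12 − 6 ≡ 6 (mod 13). Hence c = [2, 6, 5, 11, 10].
  Check: interpolating c through the α_i gives m(x) = 12 + 1·x (degree < 2) with m(α_i) = c_i for every i, so c is indeed a codeword.


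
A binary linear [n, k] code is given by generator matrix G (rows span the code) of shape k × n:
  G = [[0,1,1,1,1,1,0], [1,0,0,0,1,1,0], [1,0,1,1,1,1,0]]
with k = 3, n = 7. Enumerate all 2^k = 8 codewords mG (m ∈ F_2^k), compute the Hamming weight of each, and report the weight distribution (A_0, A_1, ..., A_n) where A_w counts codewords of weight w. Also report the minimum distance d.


Weight distribution: A_0 = 1, A_2 = 2, A_3 = 2, A_4 = 1, A_5 = 2. Minimum distance d = 2.

Enumerate all 2^3 = 8 messages m ∈ F_2^3.
For each, compute codeword c = mG in F_2^7, then tally its weight.
  m = 000 → c = 0000000, weight = 0.
  m = 100 → c = 0111110, weight = 5.
  m = 010 → c = 1000110, weight = 3.
  m = 110 → c = 1111000, weight = 4.
  m = 001 → c = 1011110, weight = 5.
  m = 101 → c = 1100000, weight = 2.
  m = 011 → c = 0011000, weight = 2.
  m = 111 → c = 0100110, weight = 3.
Tally weights:
  weight 0: 1 codewords.
  weight 2: 2 codewords.
  weight 3: 2 codewords.
  weight 4: 1 codewords.
  weight 5: 2 codewords.
Minimum distance d = smallest w > 0 with A_w > 0 = 2.
Sanity: Σ A_w = 8 = 2^3 = 8 ✓.


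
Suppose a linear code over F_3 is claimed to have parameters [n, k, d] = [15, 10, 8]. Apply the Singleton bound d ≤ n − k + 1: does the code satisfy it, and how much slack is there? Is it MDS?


Singleton RHS = n − k + 1 = 6, slack = -2, bound violated (no such code; not MDS).

Singleton bound: d ≤ n − k + 1.
Here n = 15, k = 10, so n − k + 1 = 6.
Given d = 8, check d ≤ 6: NO.
Slack = (n − k + 1) − d = -2.
The slack is negative: d = 8 exceeds n − k + 1 = 6 by 2, so the Singleton bound is violated and no linear [15, 10, 8]_3 code can exist. In particular it is not MDS (MDS requires d = n − k + 1 exactly).
Description: the claimed parameters are [15, 10, 8]_3; such a code would be impossible (violates the Singleton bound).


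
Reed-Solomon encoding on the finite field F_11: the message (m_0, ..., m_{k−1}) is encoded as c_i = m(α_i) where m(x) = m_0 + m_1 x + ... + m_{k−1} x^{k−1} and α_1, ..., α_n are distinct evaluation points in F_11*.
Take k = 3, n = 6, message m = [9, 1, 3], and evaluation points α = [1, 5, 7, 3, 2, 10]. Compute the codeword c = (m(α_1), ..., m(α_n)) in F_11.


c = [2, 1, 9, 6, 1, 0]

Message polynomial: m(x) = 9 + 1·x + 3·x^2 (mod 11).
For each evaluation point α_i, compute m(α_i) mod 11:
  α_1 = 1: Horner steps 3 → 4 → 2, so m(1) = 2.
  α_2 = 5: Horner steps 3 → 5 → 1, so m(5) = 1.
  α_3 = 7: Horner steps 3 → 0 → 9, so m(7) = 9.
  α_4 = 3: Horner steps 3 → 10 → 6, so m(3) = 6.
  α_5 = 2: Horner steps 3 → 7 → 1, so m(2) = 1.
  α_6 = 10: Horner steps 3 → 9 → 0, so m(10) = 0.
Codeword c = [2, 1, 9, 6, 1, 0] ∈ F_11^6.


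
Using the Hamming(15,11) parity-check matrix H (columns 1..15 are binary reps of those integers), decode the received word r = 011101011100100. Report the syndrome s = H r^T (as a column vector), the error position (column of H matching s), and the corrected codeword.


s = (0, 1, 0, 1)^T, error position = 5, corrected codeword c = 011111011100100

Compute s = H r^T mod 2 one row at a time:
  s_1 = 1 + 1 + 1 + 0 + 0 + 1 + 0 + 0 = 4 ≡ 0 (mod 2).
  s_2 = 1 + 0 + 1 + 0 + 0 + 1 + 0 + 0 = 3 ≡ 1 (mod 2).
  s_3 = 1 + 1 + 1 + 0 + 1 + 0 + 0 + 0 = 4 ≡ 0 (mod 2).
  s_4 = 0 + 1 + 0 + 0 + 1 + 0 + 1 + 0 = 3 ≡ 1 (mod 2).
s = (0, 1, 0, 1)^T — this equals column 5 of H (binary 0101), so error is at position 5.
Correct: flip bit 5 of r = 011101011100100 to get c = 011111011100100.


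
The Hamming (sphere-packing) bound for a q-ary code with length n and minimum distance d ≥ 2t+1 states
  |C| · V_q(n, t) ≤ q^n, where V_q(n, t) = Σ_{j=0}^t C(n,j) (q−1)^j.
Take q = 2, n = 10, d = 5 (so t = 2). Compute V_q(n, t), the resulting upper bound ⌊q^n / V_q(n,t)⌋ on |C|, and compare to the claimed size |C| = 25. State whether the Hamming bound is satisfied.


V_q(n, t) = 56, q^n = 1024, Hamming bound = 18, |C| = 25 > bound (violated).

Step 1: Compute V_q(n, t) = Σ_{j=0}^2 C(n, j) (q−1)^j.
  j = 0: C(10,0)·(1)^0 = 1·1 = 1.
  j = 1: C(10,1)·(1)^1 = 10·1 = 10.
  j = 2: C(10,2)·(1)^2 = 45·1 = 45.
  V_q(n, t) = 1 + 10 + 45 = 56.
Step 2: q^n = 2^10 = 1024.
Step 3: Hamming bound ⌊q^n / V_q(n,t)⌋ = ⌊1024/56⌋ = 18.
Step 4: Compare |C| = 25 to 18: violated.
The claimed |C| lies above the Hamming bound, so no 2-ary code of length 10 with d ≥ 5 can have 25 codewords.


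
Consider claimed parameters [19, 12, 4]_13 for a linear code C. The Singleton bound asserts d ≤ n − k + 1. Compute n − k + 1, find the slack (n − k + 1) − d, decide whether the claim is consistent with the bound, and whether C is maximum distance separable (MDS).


Singleton RHS = n − k + 1 = 8, slack = 4, bound satisfied, not MDS.

Singleton bound: d ≤ n − k + 1.
Here n = 19, k = 12, so n − k + 1 = 8.
Given d = 4, check d ≤ 8: YES.
Slack = (n − k + 1) − d = 4.
The code is NOT MDS (slack = 4 > 0).
Description: the claimed parameters are [19, 12, 4]_13; such a code would be non-MDS.


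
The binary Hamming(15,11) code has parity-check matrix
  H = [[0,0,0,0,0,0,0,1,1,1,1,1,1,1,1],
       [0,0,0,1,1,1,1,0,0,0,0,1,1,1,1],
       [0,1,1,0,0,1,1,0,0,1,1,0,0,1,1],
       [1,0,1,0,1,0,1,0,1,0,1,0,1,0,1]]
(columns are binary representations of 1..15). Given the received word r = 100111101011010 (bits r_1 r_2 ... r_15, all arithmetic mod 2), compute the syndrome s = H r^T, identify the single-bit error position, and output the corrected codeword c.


s = (0, 0, 0, 1)^T, error position = 1, corrected codeword c = 000111101011010

Compute s = H r^T mod 2 one row at a time:
  s_1 = 0 + 1 + 0 + 1 + 1 + 0 + 1 + 0 = 4 ≡ 0 (mod 2).
  s_2 = 1 + 1 + 1 + 1 + 1 + 0 + 1 + 0 = 6 ≡ 0 (mod 2).
  s_3 = 0 + 0 + 1 + 1 + 0 + 1 + 1 + 0 = 4 ≡ 0 (mod 2).
  s_4 = 1 + 0 + 1 + 1 + 1 + 1 + 0 + 0 = 5 ≡ 1 (mod 2).
s = (0, 0, 0, 1)^T — this equals column 1 of H (binary 0001), so error is at position 1.
Correct: flip bit 1 of r = 100111101011010 to get c = 000111101011010.


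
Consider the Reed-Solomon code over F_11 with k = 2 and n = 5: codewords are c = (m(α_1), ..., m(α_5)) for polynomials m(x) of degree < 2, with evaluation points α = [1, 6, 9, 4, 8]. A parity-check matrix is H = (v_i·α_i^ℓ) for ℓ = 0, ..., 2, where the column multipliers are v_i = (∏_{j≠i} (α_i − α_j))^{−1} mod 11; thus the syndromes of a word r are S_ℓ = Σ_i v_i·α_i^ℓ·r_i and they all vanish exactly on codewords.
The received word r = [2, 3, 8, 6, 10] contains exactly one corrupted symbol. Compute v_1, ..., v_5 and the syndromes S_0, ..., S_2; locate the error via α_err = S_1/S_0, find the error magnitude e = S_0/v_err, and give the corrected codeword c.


S = (10, 7, 6), error at position 4, error magnitude e = 10, c = [2, 3, 8, 7, 10].

Step 1: column multipliers v_i = (∏_{j≠i}(α_i − α_j))^{−1} mod 11.
  i = 1 (α = 1): (1−6)(1−9)(1−4)(1−8) = (−5)·(−8)·(−3)·(−7) = 840 ≡ 4, so v_1 = 4^{−1} = 3 (mod 11).
  i = 2 (α = 6): (6−1)(6−9)(6−4)(6−8) = 5·(−3)·2·(−2) = 60 ≡ 5, so v_2 = 5^{−1} = 9 (mod 11).
  i = 3 (α = 9): (9−1)(9−6)(9−4)(9−8) = 8·3·5·1 = 120 ≡ 10, so v_3 = 10^{−1} = 10 (mod 11).
  i = 4 (α = 4): (4−1)(4−6)(4−9)(4−8) = 3·(−2)·(−5)·(−4) = −120 ≡ 1, so v_4 = 1^{−1} = 1 (mod 11).
  i = 5 (α = 8): (8−1)(8−6)(8−9)(8−4) = 7·2·(−1)·4 = −56 ≡ 10, so v_5 = 10^{−1} = 10 (mod 11).
  v = [3, 9, 10, 1, 10].
Step 2: syndromes of r = [2, 3, 8, 6, 10] (all sums mod 11).
  S_0 = Σ v_i r_i = 3·2 + 9·3 + 10·8 + 1·6 + 10·10 = 219 ≡ 10.
  S_1 = Σ v_i α_i r_i = 3·1·2 + 9·6·3 + 10·9·8 + 1·4·6 + 10·8·10 = 1712 ≡ 7.
  α_i^2 mod 11 = [1, 3, 4, 5, 9].
  S_2 = Σ v_i α_i^2 r_i = 3·1·2 + 9·3·3 + 10·4·8 + 1·5·6 + 10·9·10 = 1337 ≡ 6.
  S = (10, 7, 6) ≠ 0, so r is not a codeword (an error is present).
Step 3: locate the error. For a single error e at position i, S_ℓ = v_i·e·α_i^ℓ, so α_err = S_1/S_0.
  S_0^{−1} = 10^{−1} = 10 (mod 11), so α_err = 7·10 = 70 ≡ 4 = α_4. Error position i = 4.
  Consistency check: S_2/S_1 = 6·8 = 48 ≡ 4 = α_err ✓ (single-error assumption holds).
Step 4: error magnitude e = S_0/v_4 = S_0·∏_{j≠4}(α_4 − α_j) = 10·1 = 10 ≡ 10 (mod 11).
Step 5: correct position 4: c_4 = r_4 − e = 6 − 10 ≡ 7 (mod 11). Hence c = [2, 3, 8, 7, 10].
  Check: interpolating c through the α_i gives m(x) = 4 + 9·x (degree < 2) with m(α_i) = c_i for every i, so c is indeed a codeword.


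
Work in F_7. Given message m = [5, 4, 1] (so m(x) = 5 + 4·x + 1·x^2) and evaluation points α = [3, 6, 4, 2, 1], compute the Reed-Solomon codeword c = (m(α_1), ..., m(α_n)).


c = [5, 2, 2, 3, 3]

Message polynomial: m(x) = 5 + 4·x + 1·x^2 (mod 7).
For each evaluation point α_i, compute m(α_i) mod 7:
  α_1 = 3: Horner steps 1 → 0 → 5, so m(3) = 5.
  α_2 = 6: Horner steps 1 → 3 → 2, so m(6) = 2.
  α_3 = 4: Horner steps 1 → 1 → 2, so m(4) = 2.
  α_4 = 2: Horner steps 1 → 6 → 3, so m(2) = 3.
  α_5 = 1: Horner steps 1 → 5 → 3, so m(1) = 3.
Codeword c = [5, 2, 2, 3, 3] ∈ F_7^5.


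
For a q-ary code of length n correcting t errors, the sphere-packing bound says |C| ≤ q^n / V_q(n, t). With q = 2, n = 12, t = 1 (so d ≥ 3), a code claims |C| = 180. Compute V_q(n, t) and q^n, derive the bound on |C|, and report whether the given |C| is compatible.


V_q(n, t) = 13, q^n = 4096, Hamming bound = 315, |C| = 180 ≤ bound (satisfied).

Step 1: Compute V_q(n, t) = Σ_{j=0}^1 C(n, j) (q−1)^j.
  j = 0: C(12,0)·(1)^0 = 1·1 = 1.
  j = 1: C(12,1)·(1)^1 = 12·1 = 12.
  V_q(n, t) = 1 + 12 = 13.
Step 2: q^n = 2^12 = 4096.
Step 3: Hamming bound ⌊q^n / V_q(n,t)⌋ = ⌊4096/13⌋ = 315.
Step 4: Compare |C| = 180 to 315: satisfied.
The claimed |C| lies below the Hamming bound.


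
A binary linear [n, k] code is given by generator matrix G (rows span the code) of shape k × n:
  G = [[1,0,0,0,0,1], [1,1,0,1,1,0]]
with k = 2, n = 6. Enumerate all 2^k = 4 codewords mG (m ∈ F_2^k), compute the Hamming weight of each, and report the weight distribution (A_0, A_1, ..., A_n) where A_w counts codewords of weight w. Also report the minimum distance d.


Weight distribution: A_0 = 1, A_2 = 1, A_4 = 2. Minimum distance d = 2.

Enumerate all 2^2 = 4 messages m ∈ F_2^2.
For each, compute codeword c = mG in F_2^6, then tally its weight.
  m = 00 → c = 000000, weight = 0.
  m = 10 → c = 100001, weight = 2.
  m = 01 → c = 110110, weight = 4.
  m = 11 → c = 010111, weight = 4.
Tally weights:
  weight 0: 1 codewords.
  weight 2: 1 codewords.
  weight 4: 2 codewords.
Minimum distance d = smallest w > 0 with A_w > 0 = 2.
Sanity: Σ A_w = 4 = 2^2 = 4 ✓.


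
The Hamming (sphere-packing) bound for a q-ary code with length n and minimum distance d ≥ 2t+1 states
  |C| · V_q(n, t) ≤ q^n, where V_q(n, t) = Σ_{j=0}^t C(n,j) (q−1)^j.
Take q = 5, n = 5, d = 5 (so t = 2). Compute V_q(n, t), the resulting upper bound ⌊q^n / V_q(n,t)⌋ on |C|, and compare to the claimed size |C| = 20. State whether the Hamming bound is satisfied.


V_q(n, t) = 181, q^n = 3125, Hamming bound = 17, |C| = 20 > bound (violated).

Step 1: Compute V_q(n, t) = Σ_{j=0}^2 C(n, j) (q−1)^j.
  j = 0: C(5,0)·(4)^0 = 1·1 = 1.
  j = 1: C(5,1)·(4)^1 = 5·4 = 20.
  j = 2: C(5,2)·(4)^2 = 10·16 = 160.
  V_q(n, t) = 1 + 20 + 160 = 181.
Step 2: q^n = 5^5 = 3125.
Step 3: Hamming bound ⌊q^n / V_q(n,t)⌋ = ⌊3125/181⌋ = 17.
Step 4: Compare |C| = 20 to 17: violated.
The claimed |C| lies above the Hamming bound, so no 5-ary code of length 5 with d ≥ 5 can have 20 codewords.


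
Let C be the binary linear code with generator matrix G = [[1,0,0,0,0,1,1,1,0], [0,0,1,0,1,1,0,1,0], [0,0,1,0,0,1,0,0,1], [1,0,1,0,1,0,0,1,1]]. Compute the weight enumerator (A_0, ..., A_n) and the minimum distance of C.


Weight distribution: A_0 = 1, A_2 = 2, A_3 = 4, A_4 = 5, A_5 = 4. Minimum distance d = 2.

Enumerate all 2^4 = 16 messages m ∈ F_2^4.
For each, compute codeword c = mG in F_2^9, then tally its weight.
  m = 0000 → c = 000000000, weight = 0.
  m = 1000 → c = 100001110, weight = 4.
  m = 0100 → c = 001011010, weight = 4.
  m = 1100 → c = 101010100, weight = 4.
  m = 0010 → c = 001001001, weight = 3.
  m = 1010 → c = 101000111, weight = 5.
  m = 0110 → c = 000010011, weight = 3.
  m = 1110 → c = 100011101, weight = 5.
  m = 0001 → c = 101010011, weight = 5.
  m = 1001 → c = 001011101, weight = 5.
  m = 0101 → c = 100001001, weight = 3.
  m = 1101 → c = 000000111, weight = 3.
  m = 0011 → c = 100011010, weight = 4.
  m = 1011 → c = 000010100, weight = 2.
  m = 0111 → c = 101000000, weight = 2.
  m = 1111 → c = 001001110, weight = 4.
Tally weights:
  weight 0: 1 codewords.
  weight 2: 2 codewords.
  weight 3: 4 codewords.
  weight 4: 5 codewords.
  weight 5: 4 codewords.
Minimum distance d = smallest w > 0 with A_w > 0 = 2.
Sanity: Σ A_w = 16 = 2^4 = 16 ✓.


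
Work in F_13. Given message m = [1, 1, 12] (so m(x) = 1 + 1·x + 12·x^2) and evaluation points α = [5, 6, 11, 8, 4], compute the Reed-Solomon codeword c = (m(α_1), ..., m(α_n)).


c = [7, 10, 8, 10, 2]

Message polynomial: m(x) = 1 + 1·x + 12·x^2 (mod 13).
For each evaluation point α_i, compute m(α_i) mod 13:
  α_1 = 5: Horner steps 12 → 9 → 7, so m(5) = 7.
  α_2 = 6: Horner steps 12 → 8 → 10, so m(6) = 10.
  α_3 = 11: Horner steps 12 → 3 → 8, so m(11) = 8.
  α_4 = 8: Horner steps 12 → 6 → 10, so m(8) = 10.
  α_5 = 4: Horner steps 12 → 10 → 2, so m(4) = 2.
Codeword c = [7, 10, 8, 10, 2] ∈ F_13^5.


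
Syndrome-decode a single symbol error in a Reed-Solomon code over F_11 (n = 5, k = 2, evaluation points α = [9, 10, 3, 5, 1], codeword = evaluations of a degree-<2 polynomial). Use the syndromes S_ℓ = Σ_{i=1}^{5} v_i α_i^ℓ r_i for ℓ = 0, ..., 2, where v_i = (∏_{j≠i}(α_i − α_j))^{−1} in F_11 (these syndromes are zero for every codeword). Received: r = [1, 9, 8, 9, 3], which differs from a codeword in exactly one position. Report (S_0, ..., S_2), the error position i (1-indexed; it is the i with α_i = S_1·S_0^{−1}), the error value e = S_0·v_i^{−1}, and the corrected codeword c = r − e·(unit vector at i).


S = (3, 4, 9), error at position 4, error magnitude e = 7, c = [1, 9, 8, 2, 3].

Step 1: column multipliers v_i = (∏_{j≠i}(α_i − α_j))^{−1} mod 11.
  i = 1 (α = 9): (9−10)(9−3)(9−5)(9−1) = (−1)·6·4·8 = −192 ≡ 6, so v_1 = 6^{−1} = 2 (mod 11).
  i = 2 (α = 10): (10−9)(10−3)(10−5)(10−1) = 1·7·5·9 = 315 ≡ 7, so v_2 = 7^{−1} = 8 (mod 11).
  i = 3 (α = 3): (3−9)(3−10)(3−5)(3−1) = (−6)·(−7)·(−2)·2 = −168 ≡ 8, so v_3 = 8^{−1} = 7 (mod 11).
  i = 4 (α = 5): (5−9)(5−10)(5−3)(5−1) = (−4)·(−5)·2·4 = 160 ≡ 6, so v_4 = 6^{−1} = 2 (mod 11).
  i = 5 (α = 1): (1−9)(1−10)(1−3)(1−5) = (−8)·(−9)·(−2)·(−4) = 576 ≡ 4, so v_5 = 4^{−1} = 3 (mod 11).
  v = [2, 8, 7, 2, 3].
Step 2: syndromes of r = [1, 9, 8, 9, 3] (all sums mod 11).
  S_0 = Σ v_i r_i = 2·1 + 8·9 + 7·8 + 2·9 + 3·3 = 157 ≡ 3.
  S_1 = Σ v_i α_i r_i = 2·9·1 + 8·10·9 + 7·3·8 + 2·5·9 + 3·1·3 = 1005 ≡ 4.
  α_i^2 mod 11 = [4, 1, 9, 3, 1].
  S_2 = Σ v_i α_i^2 r_i = 2·4·1 + 8·1·9 + 7·9·8 + 2·3·9 + 3·1·3 = 647 ≡ 9.
  S = (3, 4, 9) ≠ 0, so r is not a codeword (an error is present).
Step 3: locate the error. For a single error e at position i, S_ℓ = v_i·e·α_i^ℓ, so α_err = S_1/S_0.
  S_0^{−1} = 3^{−1} = 4 (mod 11), so α_err = 4·4 = 16 ≡ 5 = α_4. Error position i = 4.
  Consistency check: S_2/S_1 = 9·3 = 27 ≡ 5 = α_err ✓ (single-error assumption holds).
Step 4: error magnitude e = S_0/v_4 = S_0·∏_{j≠4}(α_4 − α_j) = 3·6 = 18 ≡ 7 (mod 11).
Step 5: correct position 4: c_4 = r_4 − e = 9 − 7 ≡ 2 (mod 11). Hence c = [1, 9, 8, 2, 3].
  Check: interpolating c through the α_i gives m(x) = 6 + 8·x (degree < 2) with m(α_i) = c_i for every i, so c is indeed a codeword.


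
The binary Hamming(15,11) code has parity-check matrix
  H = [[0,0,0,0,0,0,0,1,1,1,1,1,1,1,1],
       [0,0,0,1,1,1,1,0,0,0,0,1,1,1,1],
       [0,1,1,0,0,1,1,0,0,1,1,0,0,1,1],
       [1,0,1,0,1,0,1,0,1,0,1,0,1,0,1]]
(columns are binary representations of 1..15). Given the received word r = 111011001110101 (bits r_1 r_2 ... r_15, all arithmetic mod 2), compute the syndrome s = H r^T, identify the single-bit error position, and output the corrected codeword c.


s = (1, 0, 0, 1)^T, error position = 9, corrected codeword c = 111011000110101

Compute s = H r^T mod 2 one row at a time:
  s_1 = 0 + 1 + 1 + 1 + 0 + 1 + 0 + 1 = 5 ≡ 1 (mod 2).
  s_2 = 0 + 1 + 1 + 0 + 0 + 1 + 0 + 1 = 4 ≡ 0 (mod 2).
  s_3 = 1 + 1 + 1 + 0 + 1 + 1 + 0 + 1 = 6 ≡ 0 (mod 2).
  s_4 = 1 + 1 + 1 + 0 + 1 + 1 + 1 + 1 = 7 ≡ 1 (mod 2).
s = (1, 0, 0, 1)^T — this equals column 9 of H (binary 1001), so error is at position 9.
Correct: flip bit 9 of r = 111011001110101 to get c = 111011000110101.


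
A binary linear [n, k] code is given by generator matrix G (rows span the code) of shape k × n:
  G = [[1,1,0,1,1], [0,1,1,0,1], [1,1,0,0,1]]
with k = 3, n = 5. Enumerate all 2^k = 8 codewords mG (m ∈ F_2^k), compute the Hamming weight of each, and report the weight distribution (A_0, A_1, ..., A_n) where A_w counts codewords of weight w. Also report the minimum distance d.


Weight distribution: A_0 = 1, A_1 = 1, A_2 = 1, A_3 = 3, A_4 = 2. Minimum distance d = 1.

Enumerate all 2^3 = 8 messages m ∈ F_2^3.
For each, compute codeword c = mG in F_2^5, then tally its weight.
  m = 000 → c = 00000, weight = 0.
  m = 100 → c = 11011, weight = 4.
  m = 010 → c = 01101, weight = 3.
  m = 110 → c = 10110, weight = 3.
  m = 001 → c = 11001, weight = 3.
  m = 101 → c = 00010, weight = 1.
  m = 011 → c = 10100, weight = 2.
  m = 111 → c = 01111, weight = 4.
Tally weights:
  weight 0: 1 codewords.
  weight 1: 1 codewords.
  weight 2: 1 codewords.
  weight 3: 3 codewords.
  weight 4: 2 codewords.
Minimum distance d = smallest w > 0 with A_w > 0 = 1.
Sanity: Σ A_w = 8 = 2^3 = 8 ✓.


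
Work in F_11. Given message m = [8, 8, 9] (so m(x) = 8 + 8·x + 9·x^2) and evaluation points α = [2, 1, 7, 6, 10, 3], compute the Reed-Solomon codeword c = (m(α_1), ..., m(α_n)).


c = [5, 3, 10, 6, 9, 3]

Message polynomial: m(x) = 8 + 8·x + 9·x^2 (mod 11).
For each evaluation point α_i, compute m(α_i) mod 11:
  α_1 = 2: Horner steps 9 → 4 → 5, so m(2) = 5.
  α_2 = 1: Horner steps 9 → 6 → 3, so m(1) = 3.
  α_3 = 7: Horner steps 9 → 5 → 10, so m(7) = 10.
  α_4 = 6: Horner steps 9 → 7 → 6, so m(6) = 6.
  α_5 = 10: Horner steps 9 → 10 → 9, so m(10) = 9.
  α_6 = 3: Horner steps 9 → 2 → 3, so m(3) = 3.
Codeword c = [5, 3, 10, 6, 9, 3] ∈ F_11^6.


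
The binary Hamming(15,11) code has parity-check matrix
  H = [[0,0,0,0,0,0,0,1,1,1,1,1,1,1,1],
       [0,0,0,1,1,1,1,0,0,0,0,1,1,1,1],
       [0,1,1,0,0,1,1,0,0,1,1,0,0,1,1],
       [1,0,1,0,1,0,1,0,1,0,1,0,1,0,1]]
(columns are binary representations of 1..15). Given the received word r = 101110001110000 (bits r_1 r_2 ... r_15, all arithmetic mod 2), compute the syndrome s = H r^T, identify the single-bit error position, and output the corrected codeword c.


s = (1, 0, 1, 1)^T, error position = 11, corrected codeword c = 101110001100000

Compute s = H r^T mod 2 one row at a time:
  s_1 = 0 + 1 + 1 + 1 + 0 + 0 + 0 + 0 = 3 ≡ 1 (mod 2).
  s_2 = 1 + 1 + 0 + 0 + 0 + 0 + 0 + 0 = 2 ≡ 0 (mod 2).
  s_3 = 0 + 1 + 0 + 0 + 1 + 1 + 0 + 0 = 3 ≡ 1 (mod 2).
  s_4 = 1 + 1 + 1 + 0 + 1 + 1 + 0 + 0 = 5 ≡ 1 (mod 2).
s = (1, 0, 1, 1)^T — this equals column 11 of H (binary 1011), so error is at position 11.
Correct: flip bit 11 of r = 101110001110000 to get c = 101110001100000.


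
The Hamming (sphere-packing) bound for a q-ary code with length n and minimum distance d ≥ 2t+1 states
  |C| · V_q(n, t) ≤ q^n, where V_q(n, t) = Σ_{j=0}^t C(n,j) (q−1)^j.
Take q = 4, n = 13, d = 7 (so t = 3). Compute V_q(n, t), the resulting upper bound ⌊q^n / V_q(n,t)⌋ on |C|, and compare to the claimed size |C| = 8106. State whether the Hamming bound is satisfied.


V_q(n, t) = 8464, q^n = 67108864, Hamming bound = 7928, |C| = 8106 > bound (violated).

Step 1: Compute V_q(n, t) = Σ_{j=0}^3 C(n, j) (q−1)^j.
  j = 0: C(13,0)·(3)^0 = 1·1 = 1.
  j = 1: C(13,1)·(3)^1 = 13·3 = 39.
  j = 2: C(13,2)·(3)^2 = 78·9 = 702.
  j = 3: C(13,3)·(3)^3 = 286·27 = 7722.
  V_q(n, t) = 1 + 39 + 702 + 7722 = 8464.
Step 2: q^n = 4^13 = 67108864.
Step 3: Hamming bound ⌊q^n / V_q(n,t)⌋ = ⌊67108864/8464⌋ = 7928.
Step 4: Compare |C| = 8106 to 7928: violated.
The claimed |C| lies above the Hamming bound, so no 4-ary code of length 13 with d ≥ 7 can have 8106 codewords.


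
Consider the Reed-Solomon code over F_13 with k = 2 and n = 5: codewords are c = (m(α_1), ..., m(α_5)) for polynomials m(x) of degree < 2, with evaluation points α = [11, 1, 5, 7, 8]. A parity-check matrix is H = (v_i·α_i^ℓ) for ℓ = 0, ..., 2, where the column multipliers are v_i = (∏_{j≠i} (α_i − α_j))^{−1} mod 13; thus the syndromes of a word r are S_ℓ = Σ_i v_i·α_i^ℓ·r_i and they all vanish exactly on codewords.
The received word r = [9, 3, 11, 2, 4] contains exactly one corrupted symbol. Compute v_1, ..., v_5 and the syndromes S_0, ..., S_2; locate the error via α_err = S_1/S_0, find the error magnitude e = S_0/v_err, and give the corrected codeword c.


S = (5, 3, 7), error at position 1, error magnitude e = 12, c = [10, 3, 11, 2, 4].

Step 1: column multipliers v_i = (∏_{j≠i}(α_i − α_j))^{−1} mod 13.
  i = 1 (α = 11): (11−1)(11−5)(11−7)(11−8) = 10·6·4·3 = 720 ≡ 5, so v_1 = 5^{−1} = 8 (mod 13).
  i = 2 (α = 1): (1−11)(1−5)(1−7)(1−8) = (−10)·(−4)·(−6)·(−7) = 1680 ≡ 3, so v_2 = 3^{−1} = 9 (mod 13).
  i = 3 (α = 5): (5−11)(5−1)(5−7)(5−8) = (−6)·4·(−2)·(−3) = −144 ≡ 12, so v_3 = 12^{−1} = 12 (mod 13).
  i = 4 (α = 7): (7−11)(7−1)(7−5)(7−8) = (−4)·6·2·(−1) = 48 ≡ 9, so v_4 = 9^{−1} = 3 (mod 13).
  i = 5 (α = 8): (8−11)(8−1)(8−5)(8−7) = (−3)·7·3·1 = −63 ≡ 2, so v_5 = 2^{−1} = 7 (mod 13).
  v = [8, 9, 12, 3, 7].
Step 2: syndromes of r = [9, 3, 11, 2, 4] (all sums mod 13).
  S_0 = Σ v_i r_i = 8·9 + 9·3 + 12·11 + 3·2 + 7·4 = 265 ≡ 5.
  S_1 = Σ v_i α_i r_i = 8·11·9 + 9·1·3 + 12·5·11 + 3·7·2 + 7·8·4 = 1745 ≡ 3.
  α_i^2 mod 13 = [4, 1, 12, 10, 12].
  S_2 = Σ v_i α_i^2 r_i = 8·4·9 + 9·1·3 + 12·12·11 + 3·10·2 + 7·12·4 = 2295 ≡ 7.
  S = (5, 3, 7) ≠ 0, so r is not a codeword (an error is present).
Step 3: locate the error. For a single error e at position i, S_ℓ = v_i·e·α_i^ℓ, so α_err = S_1/S_0.
  S_0^{−1} = 5^{−1} = 8 (mod 13), so α_err = 3·8 = 24 ≡ 11 = α_1. Error position i = 1.
  Consistency check: S_2/S_1 = 7·9 = 63 ≡ 11 = α_err ✓ (single-error assumption holds).
Step 4: error magnitude e = S_0/v_1 = S_0·∏_{j≠1}(α_1 − α_j) = 5·5 = 25 ≡ 12 (mod 13).
Step 5: correct position 1: c_1 = r_1 − e = 9 − 12 ≡ 10 (mod 13). Hence c = [10, 3, 11, 2, 4].
  Check: interpolating c through the α_i gives m(x) = 1 + 2·x (degree < 2) with m(α_i) = c_i for every i, so c is indeed a codeword.


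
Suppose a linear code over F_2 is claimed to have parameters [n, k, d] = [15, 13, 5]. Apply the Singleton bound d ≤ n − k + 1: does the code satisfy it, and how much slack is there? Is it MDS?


Singleton RHS = n − k + 1 = 3, slack = -2, bound violated (no such code; not MDS).

Singleton bound: d ≤ n − k + 1.
Here n = 15, k = 13, so n − k + 1 = 3.
Given d = 5, check d ≤ 3: NO.
Slack = (n − k + 1) − d = -2.
The slack is negative: d = 5 exceeds n − k + 1 = 3 by 2, so the Singleton bound is violated and no linear [15, 13, 5]_2 code can exist. In particular it is not MDS (MDS requires d = n − k + 1 exactly).
Description: the claimed parameters are [15, 13, 5]_2; such a code would be impossible (violates the Singleton bound).


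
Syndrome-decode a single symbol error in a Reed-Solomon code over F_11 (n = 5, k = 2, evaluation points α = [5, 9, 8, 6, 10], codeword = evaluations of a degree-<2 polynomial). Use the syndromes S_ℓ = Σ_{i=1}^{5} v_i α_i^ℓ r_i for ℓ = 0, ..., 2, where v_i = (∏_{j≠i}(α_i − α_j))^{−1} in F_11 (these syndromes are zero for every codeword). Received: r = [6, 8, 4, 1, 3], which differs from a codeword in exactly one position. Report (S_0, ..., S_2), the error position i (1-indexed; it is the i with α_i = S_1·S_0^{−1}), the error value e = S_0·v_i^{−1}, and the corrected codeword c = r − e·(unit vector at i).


S = (2, 5, 7), error at position 3, error magnitude e = 2, c = [6, 8, 2, 1, 3].

Step 1: column multipliers v_i = (∏_{j≠i}(α_i − α_j))^{−1} mod 11.
  i = 1 (α = 5): (5−9)(5−8)(5−6)(5−10) = (−4)·(−3)·(−1)·(−5) = 60 ≡ 5, so v_1 = 5^{−1} = 9 (mod 11).
  i = 2 (α = 9): (9−5)(9−8)(9−6)(9−10) = 4·1·3·(−1) = −12 ≡ 10, so v_2 = 10^{−1} = 10 (mod 11).
  i = 3 (α = 8): (8−5)(8−9)(8−6)(8−10) = 3·(−1)·2·(−2) = 12 ≡ 1, so v_3 = 1^{−1} = 1 (mod 11).
  i = 4 (α = 6): (6−5)(6−9)(6−8)(6−10) = 1·(−3)·(−2)·(−4) = −24 ≡ 9, so v_4 = 9^{−1} = 5 (mod 11).
  i = 5 (α = 10): (10−5)(10−9)(10−8)(10−6) = 5·1·2·4 = 40 ≡ 7, so v_5 = 7^{−1} = 8 (mod 11).
  v = [9, 10, 1, 5, 8].
Step 2: syndromes of r = [6, 8, 4, 1, 3] (all sums mod 11).
  S_0 = Σ v_i r_i = 9·6 + 10·8 + 1·4 + 5·1 + 8·3 = 167 ≡ 2.
  S_1 = Σ v_i α_i r_i = 9·5·6 + 10·9·8 + 1·8·4 + 5·6·1 + 8·10·3 = 1292 ≡ 5.
  α_i^2 mod 11 = [3, 4, 9, 3, 1].
  S_2 = Σ v_i α_i^2 r_i = 9·3·6 + 10·4·8 + 1·9·4 + 5·3·1 + 8·1·3 = 557 ≡ 7.
  S = (2, 5, 7) ≠ 0, so r is not a codeword (an error is present).
Step 3: locate the error. For a single error e at position i, S_ℓ = v_i·e·α_i^ℓ, so α_err = S_1/S_0.
  S_0^{−1} = 2^{−1} = 6 (mod 11), so α_err = 5·6 = 30 ≡ 8 = α_3. Error position i = 3.
  Consistency check: S_2/S_1 = 7·9 = 63 ≡ 8 = α_err ✓ (single-error assumption holds).
Step 4: error magnitude e = S_0/v_3 = S_0·∏_{j≠3}(α_3 − α_j) = 2·1 = 2 ≡ 2 (mod 11).
Step 5: correct position 3: c_3 = r_3 − e = 4 − 2 ≡ 2 (mod 11). Hence c = [6, 8, 2, 1, 3].
  Check: interpolating c through the α_i gives m(x) = 9 + 6·x (degree < 2) with m(α_i) = c_i for every i, so c is indeed a codeword.


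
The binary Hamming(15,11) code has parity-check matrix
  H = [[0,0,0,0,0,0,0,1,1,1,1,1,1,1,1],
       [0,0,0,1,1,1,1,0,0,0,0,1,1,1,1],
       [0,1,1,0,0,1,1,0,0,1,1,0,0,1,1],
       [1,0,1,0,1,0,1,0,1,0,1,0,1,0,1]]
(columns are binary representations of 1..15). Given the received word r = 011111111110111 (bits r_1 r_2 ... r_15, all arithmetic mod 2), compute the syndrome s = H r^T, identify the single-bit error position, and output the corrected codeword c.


s = (1, 1, 0, 1)^T, error position = 13, corrected codeword c = 011111111110011

Compute s = H r^T mod 2 one row at a time:
  s_1 = 1 + 1 + 1 + 1 + 0 + 1 + 1 + 1 = 7 ≡ 1 (mod 2).
  s_2 = 1 + 1 + 1 + 1 + 0 + 1 + 1 + 1 = 7 ≡ 1 (mod 2).
  s_3 = 1 + 1 + 1 + 1 + 1 + 1 + 1 + 1 = 8 ≡ 0 (mod 2).
  s_4 = 0 + 1 + 1 + 1 + 1 + 1 + 1 + 1 = 7 ≡ 1 (mod 2).
s = (1, 1, 0, 1)^T — this equals column 13 of H (binary 1101), so error is at position 13.
Correct: flip bit 13 of r = 011111111110111 to get c = 011111111110011.


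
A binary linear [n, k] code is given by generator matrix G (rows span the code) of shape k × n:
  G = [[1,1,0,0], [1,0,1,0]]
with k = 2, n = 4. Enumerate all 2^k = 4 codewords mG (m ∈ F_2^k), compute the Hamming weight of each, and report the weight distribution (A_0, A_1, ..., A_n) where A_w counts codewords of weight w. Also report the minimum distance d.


Weight distribution: A_0 = 1, A_2 = 3. Minimum distance d = 2.

Enumerate all 2^2 = 4 messages m ∈ F_2^2.
For each, compute codeword c = mG in F_2^4, then tally its weight.
  m = 00 → c = 0000, weight = 0.
  m = 10 → c = 1100, weight = 2.
  m = 01 → c = 1010, weight = 2.
  m = 11 → c = 0110, weight = 2.
Tally weights:
  weight 0: 1 codewords.
  weight 2: 3 codewords.
Minimum distance d = smallest w > 0 with A_w > 0 = 2.
Sanity: Σ A_w = 4 = 2^2 = 4 ✓.


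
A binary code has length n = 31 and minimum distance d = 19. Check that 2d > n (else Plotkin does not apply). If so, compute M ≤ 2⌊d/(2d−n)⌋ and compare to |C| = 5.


Plotkin bound M ≤ 4; given |C| = 5 > bound (violated).

Check applicability: 2d = 38, n = 31.
2d − n = 7 > 0, so Plotkin applies.
Compute d/(2d−n) = 19/7 ≈ 2.7143.
⌊d/(2d−n)⌋ = 2.
Plotkin bound: M ≤ 2·2 = 4.
Given |C| = 5, check: VIOLATED.
This |C| is above the Plotkin bound, so no binary code with n = 31, d = 19 and 5 codewords exists.


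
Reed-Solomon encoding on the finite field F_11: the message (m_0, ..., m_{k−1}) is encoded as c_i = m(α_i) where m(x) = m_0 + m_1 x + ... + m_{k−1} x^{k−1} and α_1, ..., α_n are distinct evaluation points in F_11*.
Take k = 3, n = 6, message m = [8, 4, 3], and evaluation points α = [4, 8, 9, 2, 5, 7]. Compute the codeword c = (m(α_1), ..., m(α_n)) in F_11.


c = [6, 1, 1, 6, 4, 7]

Message polynomial: m(x) = 8 + 4·x + 3·x^2 (mod 11).
For each evaluation point α_i, compute m(α_i) mod 11:
  α_1 = 4: Horner steps 3 → 5 → 6, so m(4) = 6.
  α_2 = 8: Horner steps 3 → 6 → 1, so m(8) = 1.
  α_3 = 9: Horner steps 3 → 9 → 1, so m(9) = 1.
  α_4 = 2: Horner steps 3 → 10 → 6, so m(2) = 6.
  α_5 = 5: Horner steps 3 → 8 → 4, so m(5) = 4.
  α_6 = 7: Horner steps 3 → 3 → 7, so m(7) = 7.
Codeword c = [6, 1, 1, 6, 4, 7] ∈ F_11^6.


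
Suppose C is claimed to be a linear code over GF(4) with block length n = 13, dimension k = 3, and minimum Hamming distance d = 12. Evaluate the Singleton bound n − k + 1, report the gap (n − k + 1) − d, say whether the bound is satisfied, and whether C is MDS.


Singleton RHS = n − k + 1 = 11, slack = -1, bound violated (no such code; not MDS).

Singleton bound: d ≤ n − k + 1.
Here n = 13, k = 3, so n − k + 1 = 11.
Given d = 12, check d ≤ 11: NO.
Slack = (n − k + 1) − d = -1.
The slack is negative: d = 12 exceeds n − k + 1 = 11 by 1, so the Singleton bound is violated and no linear [13, 3, 12]_4 code can exist. In particular it is not MDS (MDS requires d = n − k + 1 exactly).
Description: the claimed parameters are [13, 3, 12]_4; such a code would be impossible (violates the Singleton bound).


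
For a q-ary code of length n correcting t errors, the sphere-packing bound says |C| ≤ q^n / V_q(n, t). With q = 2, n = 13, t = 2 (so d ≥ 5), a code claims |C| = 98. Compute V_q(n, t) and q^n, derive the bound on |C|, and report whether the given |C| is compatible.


V_q(n, t) = 92, q^n = 8192, Hamming bound = 89, |C| = 98 > bound (violated).

Step 1: Compute V_q(n, t) = Σ_{j=0}^2 C(n, j) (q−1)^j.
  j = 0: C(13,0)·(1)^0 = 1·1 = 1.
  j = 1: C(13,1)·(1)^1 = 13·1 = 13.
  j = 2: C(13,2)·(1)^2 = 78·1 = 78.
  V_q(n, t) = 1 + 13 + 78 = 92.
Step 2: q^n = 2^13 = 8192.
Step 3: Hamming bound ⌊q^n / V_q(n,t)⌋ = ⌊8192/92⌋ = 89.
Step 4: Compare |C| = 98 to 89: violated.
The claimed |C| lies above the Hamming bound, so no 2-ary code of length 13 with d ≥ 5 can have 98 codewords.


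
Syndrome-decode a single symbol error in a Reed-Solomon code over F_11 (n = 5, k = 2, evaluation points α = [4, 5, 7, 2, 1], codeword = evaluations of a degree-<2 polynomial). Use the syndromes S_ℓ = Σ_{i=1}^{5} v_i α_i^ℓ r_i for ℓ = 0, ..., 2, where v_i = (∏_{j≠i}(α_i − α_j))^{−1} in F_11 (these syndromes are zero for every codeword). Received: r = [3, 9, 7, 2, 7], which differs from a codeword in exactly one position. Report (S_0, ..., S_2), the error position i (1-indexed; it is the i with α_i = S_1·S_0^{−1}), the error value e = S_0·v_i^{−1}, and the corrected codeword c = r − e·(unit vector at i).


S = (2, 3, 10), error at position 3, error magnitude e = 8, c = [3, 9, 10, 2, 7].

Step 1: column multipliers v_i = (∏_{j≠i}(α_i − α_j))^{−1} mod 11.
  i = 1 (α = 4): (4−5)(4−7)(4−2)(4−1) = (−1)·(−3)·2·3 = 18 ≡ 7, so v_1 = 7^{−1} = 8 (mod 11).
  i = 2 (α = 5): (5−4)(5−7)(5−2)(5−1) = 1·(−2)·3·4 = −24 ≡ 9, so v_2 = 9^{−1} = 5 (mod 11).
  i = 3 (α = 7): (7−4)(7−5)(7−2)(7−1) = 3·2·5·6 = 180 ≡ 4, so v_3 = 4^{−1} = 3 (mod 11).
  i = 4 (α = 2): (2−4)(2−5)(2−7)(2−1) = (−2)·(−3)·(−5)·1 = −30 ≡ 3, so v_4 = 3^{−1} = 4 (mod 11).
  i = 5 (α = 1): (1−4)(1−5)(1−7)(1−2) = (−3)·(−4)·(−6)·(−1) = 72 ≡ 6, so v_5 = 6^{−1} = 2 (mod 11).
  v = [8, 5, 3, 4, 2].
Step 2: syndromes of r = [3, 9, 7, 2, 7] (all sums mod 11).
  S_0 = Σ v_i r_i = 8·3 + 5·9 + 3·7 + 4·2 + 2·7 = 112 ≡ 2.
  S_1 = Σ v_i α_i r_i = 8·4·3 + 5·5·9 + 3·7·7 + 4·2·2 + 2·1·7 = 498 ≡ 3.
  α_i^2 mod 11 = [5, 3, 5, 4, 1].
  S_2 = Σ v_i α_i^2 r_i = 8·5·3 + 5·3·9 + 3·5·7 + 4·4·2 + 2·1·7 = 406 ≡ 10.
  S = (2, 3, 10) ≠ 0, so r is not a codeword (an error is present).
Step 3: locate the error. For a single error e at position i, S_ℓ = v_i·e·α_i^ℓ, so α_err = S_1/S_0.
  S_0^{−1} = 2^{−1} = 6 (mod 11), so α_err = 3·6 = 18 ≡ 7 = α_3. Error position i = 3.
  Consistency check: S_2/S_1 = 10·4 = 40 ≡ 7 = α_err ✓ (single-error assumption holds).
Step 4: error magnitude e = S_0/v_3 = S_0·∏_{j≠3}(α_3 − α_j) = 2·4 = 8 ≡ 8 (mod 11).
Step 5: correct position 3: c_3 = r_3 − e = 7 − 8 ≡ 10 (mod 11). Hence c = [3, 9, 10, 2, 7].
  Check: interpolating c through the α_i gives m(x) = 1 + 6·x (degree < 2) with m(α_i) = c_i for every i, so c is indeed a codeword.
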